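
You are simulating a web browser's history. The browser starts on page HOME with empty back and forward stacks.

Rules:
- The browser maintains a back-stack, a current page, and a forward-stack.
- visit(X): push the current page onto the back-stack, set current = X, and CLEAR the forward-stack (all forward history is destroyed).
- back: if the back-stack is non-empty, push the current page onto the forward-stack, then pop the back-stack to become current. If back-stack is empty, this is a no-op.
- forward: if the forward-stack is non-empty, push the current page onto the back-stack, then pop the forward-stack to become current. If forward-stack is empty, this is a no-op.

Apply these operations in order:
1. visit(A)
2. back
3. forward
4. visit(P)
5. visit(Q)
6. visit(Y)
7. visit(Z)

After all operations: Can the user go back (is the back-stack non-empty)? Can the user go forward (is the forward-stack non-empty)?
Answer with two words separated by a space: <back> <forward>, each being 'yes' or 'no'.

After 1 (visit(A)): cur=A back=1 fwd=0
After 2 (back): cur=HOME back=0 fwd=1
After 3 (forward): cur=A back=1 fwd=0
After 4 (visit(P)): cur=P back=2 fwd=0
After 5 (visit(Q)): cur=Q back=3 fwd=0
After 6 (visit(Y)): cur=Y back=4 fwd=0
After 7 (visit(Z)): cur=Z back=5 fwd=0

Answer: yes no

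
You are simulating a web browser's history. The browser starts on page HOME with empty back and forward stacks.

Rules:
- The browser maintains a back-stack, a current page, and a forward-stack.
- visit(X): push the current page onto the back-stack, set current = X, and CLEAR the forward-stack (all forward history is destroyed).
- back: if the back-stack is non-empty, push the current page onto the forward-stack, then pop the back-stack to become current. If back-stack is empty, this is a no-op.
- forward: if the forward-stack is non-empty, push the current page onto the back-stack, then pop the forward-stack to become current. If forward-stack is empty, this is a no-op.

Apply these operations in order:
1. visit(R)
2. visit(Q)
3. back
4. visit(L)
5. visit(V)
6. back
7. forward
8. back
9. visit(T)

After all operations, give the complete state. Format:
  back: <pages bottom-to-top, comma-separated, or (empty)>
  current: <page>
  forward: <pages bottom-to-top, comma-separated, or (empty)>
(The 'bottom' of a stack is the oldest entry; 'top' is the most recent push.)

Answer: back: HOME,R,L
current: T
forward: (empty)

Derivation:
After 1 (visit(R)): cur=R back=1 fwd=0
After 2 (visit(Q)): cur=Q back=2 fwd=0
After 3 (back): cur=R back=1 fwd=1
After 4 (visit(L)): cur=L back=2 fwd=0
After 5 (visit(V)): cur=V back=3 fwd=0
After 6 (back): cur=L back=2 fwd=1
After 7 (forward): cur=V back=3 fwd=0
After 8 (back): cur=L back=2 fwd=1
After 9 (visit(T)): cur=T back=3 fwd=0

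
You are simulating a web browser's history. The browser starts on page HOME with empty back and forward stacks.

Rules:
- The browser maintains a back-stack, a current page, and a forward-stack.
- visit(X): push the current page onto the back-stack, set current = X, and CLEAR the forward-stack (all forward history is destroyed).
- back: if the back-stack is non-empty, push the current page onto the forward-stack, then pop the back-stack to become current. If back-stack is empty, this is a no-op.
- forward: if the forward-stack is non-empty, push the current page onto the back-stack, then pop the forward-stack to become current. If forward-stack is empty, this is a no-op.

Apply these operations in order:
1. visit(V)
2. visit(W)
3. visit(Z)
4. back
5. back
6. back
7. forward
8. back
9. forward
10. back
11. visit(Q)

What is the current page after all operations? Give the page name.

Answer: Q

Derivation:
After 1 (visit(V)): cur=V back=1 fwd=0
After 2 (visit(W)): cur=W back=2 fwd=0
After 3 (visit(Z)): cur=Z back=3 fwd=0
After 4 (back): cur=W back=2 fwd=1
After 5 (back): cur=V back=1 fwd=2
After 6 (back): cur=HOME back=0 fwd=3
After 7 (forward): cur=V back=1 fwd=2
After 8 (back): cur=HOME back=0 fwd=3
After 9 (forward): cur=V back=1 fwd=2
After 10 (back): cur=HOME back=0 fwd=3
After 11 (visit(Q)): cur=Q back=1 fwd=0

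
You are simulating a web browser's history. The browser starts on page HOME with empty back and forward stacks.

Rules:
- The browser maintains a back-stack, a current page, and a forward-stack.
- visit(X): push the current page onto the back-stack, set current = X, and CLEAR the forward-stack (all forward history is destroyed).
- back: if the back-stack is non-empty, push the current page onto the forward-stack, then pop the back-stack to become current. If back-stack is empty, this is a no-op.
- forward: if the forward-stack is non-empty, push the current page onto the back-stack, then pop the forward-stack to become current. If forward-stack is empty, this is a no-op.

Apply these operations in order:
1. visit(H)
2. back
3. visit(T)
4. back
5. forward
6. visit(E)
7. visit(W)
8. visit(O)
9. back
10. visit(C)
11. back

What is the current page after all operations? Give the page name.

After 1 (visit(H)): cur=H back=1 fwd=0
After 2 (back): cur=HOME back=0 fwd=1
After 3 (visit(T)): cur=T back=1 fwd=0
After 4 (back): cur=HOME back=0 fwd=1
After 5 (forward): cur=T back=1 fwd=0
After 6 (visit(E)): cur=E back=2 fwd=0
After 7 (visit(W)): cur=W back=3 fwd=0
After 8 (visit(O)): cur=O back=4 fwd=0
After 9 (back): cur=W back=3 fwd=1
After 10 (visit(C)): cur=C back=4 fwd=0
After 11 (back): cur=W back=3 fwd=1

Answer: W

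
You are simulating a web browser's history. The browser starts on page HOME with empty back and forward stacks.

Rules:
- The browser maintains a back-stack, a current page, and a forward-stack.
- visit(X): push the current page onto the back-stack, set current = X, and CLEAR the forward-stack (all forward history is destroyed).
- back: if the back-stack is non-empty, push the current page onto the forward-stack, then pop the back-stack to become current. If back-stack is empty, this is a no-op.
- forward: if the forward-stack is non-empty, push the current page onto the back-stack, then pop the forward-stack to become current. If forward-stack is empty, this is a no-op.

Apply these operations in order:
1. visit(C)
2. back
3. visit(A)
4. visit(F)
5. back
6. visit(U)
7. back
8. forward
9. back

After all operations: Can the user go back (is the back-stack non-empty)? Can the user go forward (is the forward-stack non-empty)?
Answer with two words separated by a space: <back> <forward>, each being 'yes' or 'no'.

Answer: yes yes

Derivation:
After 1 (visit(C)): cur=C back=1 fwd=0
After 2 (back): cur=HOME back=0 fwd=1
After 3 (visit(A)): cur=A back=1 fwd=0
After 4 (visit(F)): cur=F back=2 fwd=0
After 5 (back): cur=A back=1 fwd=1
After 6 (visit(U)): cur=U back=2 fwd=0
After 7 (back): cur=A back=1 fwd=1
After 8 (forward): cur=U back=2 fwd=0
After 9 (back): cur=A back=1 fwd=1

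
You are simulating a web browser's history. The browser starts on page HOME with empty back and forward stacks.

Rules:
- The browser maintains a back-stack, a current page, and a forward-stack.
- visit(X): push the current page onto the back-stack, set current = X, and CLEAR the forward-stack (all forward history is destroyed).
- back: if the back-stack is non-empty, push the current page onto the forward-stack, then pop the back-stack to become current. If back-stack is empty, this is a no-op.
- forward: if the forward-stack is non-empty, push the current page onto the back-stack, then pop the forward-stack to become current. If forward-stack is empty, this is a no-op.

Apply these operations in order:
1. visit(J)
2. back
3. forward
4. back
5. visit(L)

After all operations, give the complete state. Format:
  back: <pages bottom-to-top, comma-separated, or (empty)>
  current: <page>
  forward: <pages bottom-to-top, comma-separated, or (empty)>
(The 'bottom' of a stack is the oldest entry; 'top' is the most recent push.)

Answer: back: HOME
current: L
forward: (empty)

Derivation:
After 1 (visit(J)): cur=J back=1 fwd=0
After 2 (back): cur=HOME back=0 fwd=1
After 3 (forward): cur=J back=1 fwd=0
After 4 (back): cur=HOME back=0 fwd=1
After 5 (visit(L)): cur=L back=1 fwd=0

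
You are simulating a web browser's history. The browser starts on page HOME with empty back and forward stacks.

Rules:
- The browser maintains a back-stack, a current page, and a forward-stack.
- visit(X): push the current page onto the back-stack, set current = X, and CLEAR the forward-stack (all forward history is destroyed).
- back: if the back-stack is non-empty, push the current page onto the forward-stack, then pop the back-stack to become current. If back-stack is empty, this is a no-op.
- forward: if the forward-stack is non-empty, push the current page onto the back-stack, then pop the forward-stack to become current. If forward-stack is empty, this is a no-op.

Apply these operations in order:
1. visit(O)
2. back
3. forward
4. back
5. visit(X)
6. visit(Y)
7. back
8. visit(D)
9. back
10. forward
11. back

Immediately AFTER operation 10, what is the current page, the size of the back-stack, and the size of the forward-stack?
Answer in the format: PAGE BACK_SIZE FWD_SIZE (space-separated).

After 1 (visit(O)): cur=O back=1 fwd=0
After 2 (back): cur=HOME back=0 fwd=1
After 3 (forward): cur=O back=1 fwd=0
After 4 (back): cur=HOME back=0 fwd=1
After 5 (visit(X)): cur=X back=1 fwd=0
After 6 (visit(Y)): cur=Y back=2 fwd=0
After 7 (back): cur=X back=1 fwd=1
After 8 (visit(D)): cur=D back=2 fwd=0
After 9 (back): cur=X back=1 fwd=1
After 10 (forward): cur=D back=2 fwd=0

D 2 0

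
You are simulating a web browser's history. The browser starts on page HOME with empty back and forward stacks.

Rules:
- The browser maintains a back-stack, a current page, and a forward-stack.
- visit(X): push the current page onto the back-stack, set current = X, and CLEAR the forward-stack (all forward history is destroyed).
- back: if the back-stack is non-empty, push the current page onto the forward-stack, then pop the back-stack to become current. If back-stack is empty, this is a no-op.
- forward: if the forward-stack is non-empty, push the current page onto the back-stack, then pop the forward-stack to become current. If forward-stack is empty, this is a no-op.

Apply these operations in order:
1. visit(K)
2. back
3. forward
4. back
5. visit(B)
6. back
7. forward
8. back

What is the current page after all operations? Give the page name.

Answer: HOME

Derivation:
After 1 (visit(K)): cur=K back=1 fwd=0
After 2 (back): cur=HOME back=0 fwd=1
After 3 (forward): cur=K back=1 fwd=0
After 4 (back): cur=HOME back=0 fwd=1
After 5 (visit(B)): cur=B back=1 fwd=0
After 6 (back): cur=HOME back=0 fwd=1
After 7 (forward): cur=B back=1 fwd=0
After 8 (back): cur=HOME back=0 fwd=1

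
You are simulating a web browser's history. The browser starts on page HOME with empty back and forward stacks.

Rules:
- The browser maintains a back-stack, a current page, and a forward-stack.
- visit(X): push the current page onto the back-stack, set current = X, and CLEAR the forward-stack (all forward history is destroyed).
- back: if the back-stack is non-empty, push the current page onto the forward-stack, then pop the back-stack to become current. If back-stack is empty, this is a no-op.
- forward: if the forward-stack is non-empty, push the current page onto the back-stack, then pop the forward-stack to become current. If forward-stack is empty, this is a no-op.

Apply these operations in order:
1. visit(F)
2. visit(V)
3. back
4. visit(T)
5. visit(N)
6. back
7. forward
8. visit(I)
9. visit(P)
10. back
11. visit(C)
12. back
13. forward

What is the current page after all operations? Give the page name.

After 1 (visit(F)): cur=F back=1 fwd=0
After 2 (visit(V)): cur=V back=2 fwd=0
After 3 (back): cur=F back=1 fwd=1
After 4 (visit(T)): cur=T back=2 fwd=0
After 5 (visit(N)): cur=N back=3 fwd=0
After 6 (back): cur=T back=2 fwd=1
After 7 (forward): cur=N back=3 fwd=0
After 8 (visit(I)): cur=I back=4 fwd=0
After 9 (visit(P)): cur=P back=5 fwd=0
After 10 (back): cur=I back=4 fwd=1
After 11 (visit(C)): cur=C back=5 fwd=0
After 12 (back): cur=I back=4 fwd=1
After 13 (forward): cur=C back=5 fwd=0

Answer: C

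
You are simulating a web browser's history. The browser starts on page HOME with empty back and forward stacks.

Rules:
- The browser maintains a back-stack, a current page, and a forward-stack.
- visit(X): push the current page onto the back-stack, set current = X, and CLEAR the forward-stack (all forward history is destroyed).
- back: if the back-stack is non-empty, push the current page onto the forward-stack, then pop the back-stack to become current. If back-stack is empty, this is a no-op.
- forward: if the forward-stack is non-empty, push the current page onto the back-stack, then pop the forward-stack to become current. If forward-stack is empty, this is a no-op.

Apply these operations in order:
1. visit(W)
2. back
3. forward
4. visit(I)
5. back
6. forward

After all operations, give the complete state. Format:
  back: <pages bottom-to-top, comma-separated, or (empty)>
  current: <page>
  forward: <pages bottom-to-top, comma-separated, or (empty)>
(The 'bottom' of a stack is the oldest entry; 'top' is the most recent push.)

Answer: back: HOME,W
current: I
forward: (empty)

Derivation:
After 1 (visit(W)): cur=W back=1 fwd=0
After 2 (back): cur=HOME back=0 fwd=1
After 3 (forward): cur=W back=1 fwd=0
After 4 (visit(I)): cur=I back=2 fwd=0
After 5 (back): cur=W back=1 fwd=1
After 6 (forward): cur=I back=2 fwd=0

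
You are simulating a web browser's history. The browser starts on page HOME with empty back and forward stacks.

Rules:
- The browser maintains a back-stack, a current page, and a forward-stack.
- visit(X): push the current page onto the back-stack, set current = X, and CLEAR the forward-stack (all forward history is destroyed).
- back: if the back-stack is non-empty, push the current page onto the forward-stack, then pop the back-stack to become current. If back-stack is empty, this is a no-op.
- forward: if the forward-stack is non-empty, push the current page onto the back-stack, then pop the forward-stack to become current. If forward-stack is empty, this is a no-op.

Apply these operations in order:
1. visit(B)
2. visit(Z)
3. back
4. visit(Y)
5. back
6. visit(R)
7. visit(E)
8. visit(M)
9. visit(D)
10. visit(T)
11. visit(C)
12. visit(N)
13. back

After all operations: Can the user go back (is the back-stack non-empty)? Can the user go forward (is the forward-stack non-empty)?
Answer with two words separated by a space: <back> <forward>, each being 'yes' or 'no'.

Answer: yes yes

Derivation:
After 1 (visit(B)): cur=B back=1 fwd=0
After 2 (visit(Z)): cur=Z back=2 fwd=0
After 3 (back): cur=B back=1 fwd=1
After 4 (visit(Y)): cur=Y back=2 fwd=0
After 5 (back): cur=B back=1 fwd=1
After 6 (visit(R)): cur=R back=2 fwd=0
After 7 (visit(E)): cur=E back=3 fwd=0
After 8 (visit(M)): cur=M back=4 fwd=0
After 9 (visit(D)): cur=D back=5 fwd=0
After 10 (visit(T)): cur=T back=6 fwd=0
After 11 (visit(C)): cur=C back=7 fwd=0
After 12 (visit(N)): cur=N back=8 fwd=0
After 13 (back): cur=C back=7 fwd=1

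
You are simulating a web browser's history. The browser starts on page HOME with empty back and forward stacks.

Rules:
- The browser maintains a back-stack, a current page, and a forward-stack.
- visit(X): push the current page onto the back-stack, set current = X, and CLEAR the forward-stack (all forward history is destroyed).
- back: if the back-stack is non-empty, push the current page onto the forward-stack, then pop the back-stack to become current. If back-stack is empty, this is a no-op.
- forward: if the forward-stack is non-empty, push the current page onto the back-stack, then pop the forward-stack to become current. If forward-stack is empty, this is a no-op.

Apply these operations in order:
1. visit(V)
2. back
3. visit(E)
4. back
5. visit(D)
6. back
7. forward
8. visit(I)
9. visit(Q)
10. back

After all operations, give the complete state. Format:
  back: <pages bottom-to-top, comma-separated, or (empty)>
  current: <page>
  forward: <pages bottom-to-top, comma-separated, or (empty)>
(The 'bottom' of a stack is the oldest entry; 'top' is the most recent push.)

Answer: back: HOME,D
current: I
forward: Q

Derivation:
After 1 (visit(V)): cur=V back=1 fwd=0
After 2 (back): cur=HOME back=0 fwd=1
After 3 (visit(E)): cur=E back=1 fwd=0
After 4 (back): cur=HOME back=0 fwd=1
After 5 (visit(D)): cur=D back=1 fwd=0
After 6 (back): cur=HOME back=0 fwd=1
After 7 (forward): cur=D back=1 fwd=0
After 8 (visit(I)): cur=I back=2 fwd=0
After 9 (visit(Q)): cur=Q back=3 fwd=0
After 10 (back): cur=I back=2 fwd=1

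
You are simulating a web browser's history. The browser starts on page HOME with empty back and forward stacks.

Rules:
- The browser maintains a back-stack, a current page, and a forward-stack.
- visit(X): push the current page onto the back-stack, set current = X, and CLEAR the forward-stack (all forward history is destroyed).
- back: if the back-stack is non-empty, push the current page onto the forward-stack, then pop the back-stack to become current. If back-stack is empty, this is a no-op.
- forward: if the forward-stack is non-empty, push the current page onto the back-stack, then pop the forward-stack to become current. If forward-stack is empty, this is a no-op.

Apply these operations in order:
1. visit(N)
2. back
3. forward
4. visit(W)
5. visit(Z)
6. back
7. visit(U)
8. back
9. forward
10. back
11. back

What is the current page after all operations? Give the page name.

Answer: N

Derivation:
After 1 (visit(N)): cur=N back=1 fwd=0
After 2 (back): cur=HOME back=0 fwd=1
After 3 (forward): cur=N back=1 fwd=0
After 4 (visit(W)): cur=W back=2 fwd=0
After 5 (visit(Z)): cur=Z back=3 fwd=0
After 6 (back): cur=W back=2 fwd=1
After 7 (visit(U)): cur=U back=3 fwd=0
After 8 (back): cur=W back=2 fwd=1
After 9 (forward): cur=U back=3 fwd=0
After 10 (back): cur=W back=2 fwd=1
After 11 (back): cur=N back=1 fwd=2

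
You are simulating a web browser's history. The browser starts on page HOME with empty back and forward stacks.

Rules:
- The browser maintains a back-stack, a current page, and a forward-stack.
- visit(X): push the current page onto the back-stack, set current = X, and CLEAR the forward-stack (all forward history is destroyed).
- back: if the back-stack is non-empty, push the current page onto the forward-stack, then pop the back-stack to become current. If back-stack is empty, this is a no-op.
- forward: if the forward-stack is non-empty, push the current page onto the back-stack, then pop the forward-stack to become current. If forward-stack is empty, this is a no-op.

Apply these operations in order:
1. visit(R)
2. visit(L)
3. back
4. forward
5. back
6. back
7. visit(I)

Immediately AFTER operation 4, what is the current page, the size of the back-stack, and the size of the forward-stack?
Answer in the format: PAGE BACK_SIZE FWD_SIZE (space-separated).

After 1 (visit(R)): cur=R back=1 fwd=0
After 2 (visit(L)): cur=L back=2 fwd=0
After 3 (back): cur=R back=1 fwd=1
After 4 (forward): cur=L back=2 fwd=0

L 2 0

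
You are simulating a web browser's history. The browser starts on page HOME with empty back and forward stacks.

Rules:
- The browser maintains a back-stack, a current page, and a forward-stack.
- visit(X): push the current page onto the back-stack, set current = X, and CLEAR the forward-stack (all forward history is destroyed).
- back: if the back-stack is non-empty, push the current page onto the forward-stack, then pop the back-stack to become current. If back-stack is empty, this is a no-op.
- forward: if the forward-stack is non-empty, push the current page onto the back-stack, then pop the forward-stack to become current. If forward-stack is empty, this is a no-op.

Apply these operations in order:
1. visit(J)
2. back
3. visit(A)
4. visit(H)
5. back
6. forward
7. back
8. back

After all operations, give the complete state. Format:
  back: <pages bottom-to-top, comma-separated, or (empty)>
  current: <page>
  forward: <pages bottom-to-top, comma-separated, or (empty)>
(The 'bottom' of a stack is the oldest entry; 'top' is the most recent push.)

After 1 (visit(J)): cur=J back=1 fwd=0
After 2 (back): cur=HOME back=0 fwd=1
After 3 (visit(A)): cur=A back=1 fwd=0
After 4 (visit(H)): cur=H back=2 fwd=0
After 5 (back): cur=A back=1 fwd=1
After 6 (forward): cur=H back=2 fwd=0
After 7 (back): cur=A back=1 fwd=1
After 8 (back): cur=HOME back=0 fwd=2

Answer: back: (empty)
current: HOME
forward: H,A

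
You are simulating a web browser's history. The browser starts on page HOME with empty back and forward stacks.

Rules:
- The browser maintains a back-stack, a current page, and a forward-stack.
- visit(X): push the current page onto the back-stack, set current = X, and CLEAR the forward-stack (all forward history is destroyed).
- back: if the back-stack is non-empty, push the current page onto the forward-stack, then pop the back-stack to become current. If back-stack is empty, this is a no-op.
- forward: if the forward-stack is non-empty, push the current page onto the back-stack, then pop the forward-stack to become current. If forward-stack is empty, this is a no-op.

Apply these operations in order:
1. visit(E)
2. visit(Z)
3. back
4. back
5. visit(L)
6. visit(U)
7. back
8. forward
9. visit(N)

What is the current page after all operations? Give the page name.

Answer: N

Derivation:
After 1 (visit(E)): cur=E back=1 fwd=0
After 2 (visit(Z)): cur=Z back=2 fwd=0
After 3 (back): cur=E back=1 fwd=1
After 4 (back): cur=HOME back=0 fwd=2
After 5 (visit(L)): cur=L back=1 fwd=0
After 6 (visit(U)): cur=U back=2 fwd=0
After 7 (back): cur=L back=1 fwd=1
After 8 (forward): cur=U back=2 fwd=0
After 9 (visit(N)): cur=N back=3 fwd=0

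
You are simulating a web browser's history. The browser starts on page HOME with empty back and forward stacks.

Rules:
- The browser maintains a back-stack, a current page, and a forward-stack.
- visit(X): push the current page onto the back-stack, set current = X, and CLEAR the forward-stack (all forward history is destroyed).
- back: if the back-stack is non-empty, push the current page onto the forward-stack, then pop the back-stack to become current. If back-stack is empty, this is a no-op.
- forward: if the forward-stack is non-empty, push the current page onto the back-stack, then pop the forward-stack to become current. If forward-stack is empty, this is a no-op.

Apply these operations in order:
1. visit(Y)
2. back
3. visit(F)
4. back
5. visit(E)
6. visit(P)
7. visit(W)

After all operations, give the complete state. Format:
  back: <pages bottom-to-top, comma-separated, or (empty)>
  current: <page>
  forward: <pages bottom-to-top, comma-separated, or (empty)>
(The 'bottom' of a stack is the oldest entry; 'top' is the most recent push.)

After 1 (visit(Y)): cur=Y back=1 fwd=0
After 2 (back): cur=HOME back=0 fwd=1
After 3 (visit(F)): cur=F back=1 fwd=0
After 4 (back): cur=HOME back=0 fwd=1
After 5 (visit(E)): cur=E back=1 fwd=0
After 6 (visit(P)): cur=P back=2 fwd=0
After 7 (visit(W)): cur=W back=3 fwd=0

Answer: back: HOME,E,P
current: W
forward: (empty)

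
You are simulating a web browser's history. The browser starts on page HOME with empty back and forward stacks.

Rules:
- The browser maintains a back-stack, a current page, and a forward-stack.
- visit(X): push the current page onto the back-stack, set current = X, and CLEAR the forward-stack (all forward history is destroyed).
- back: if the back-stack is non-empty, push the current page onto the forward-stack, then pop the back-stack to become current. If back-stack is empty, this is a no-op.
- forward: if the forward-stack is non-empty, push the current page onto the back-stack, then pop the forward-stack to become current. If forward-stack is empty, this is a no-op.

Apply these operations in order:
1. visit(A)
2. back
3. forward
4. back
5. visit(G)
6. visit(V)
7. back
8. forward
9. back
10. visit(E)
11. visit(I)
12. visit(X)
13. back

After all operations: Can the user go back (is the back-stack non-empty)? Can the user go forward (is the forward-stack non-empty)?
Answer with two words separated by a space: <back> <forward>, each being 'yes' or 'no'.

After 1 (visit(A)): cur=A back=1 fwd=0
After 2 (back): cur=HOME back=0 fwd=1
After 3 (forward): cur=A back=1 fwd=0
After 4 (back): cur=HOME back=0 fwd=1
After 5 (visit(G)): cur=G back=1 fwd=0
After 6 (visit(V)): cur=V back=2 fwd=0
After 7 (back): cur=G back=1 fwd=1
After 8 (forward): cur=V back=2 fwd=0
After 9 (back): cur=G back=1 fwd=1
After 10 (visit(E)): cur=E back=2 fwd=0
After 11 (visit(I)): cur=I back=3 fwd=0
After 12 (visit(X)): cur=X back=4 fwd=0
After 13 (back): cur=I back=3 fwd=1

Answer: yes yes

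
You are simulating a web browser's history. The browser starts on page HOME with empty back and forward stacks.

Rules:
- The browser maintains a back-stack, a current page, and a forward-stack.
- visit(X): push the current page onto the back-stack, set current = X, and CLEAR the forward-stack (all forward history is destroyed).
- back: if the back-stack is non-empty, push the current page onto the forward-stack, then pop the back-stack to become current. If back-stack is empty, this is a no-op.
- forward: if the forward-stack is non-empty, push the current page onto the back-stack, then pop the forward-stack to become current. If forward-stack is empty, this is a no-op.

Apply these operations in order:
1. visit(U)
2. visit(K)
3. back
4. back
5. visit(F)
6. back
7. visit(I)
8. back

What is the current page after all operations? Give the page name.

After 1 (visit(U)): cur=U back=1 fwd=0
After 2 (visit(K)): cur=K back=2 fwd=0
After 3 (back): cur=U back=1 fwd=1
After 4 (back): cur=HOME back=0 fwd=2
After 5 (visit(F)): cur=F back=1 fwd=0
After 6 (back): cur=HOME back=0 fwd=1
After 7 (visit(I)): cur=I back=1 fwd=0
After 8 (back): cur=HOME back=0 fwd=1

Answer: HOME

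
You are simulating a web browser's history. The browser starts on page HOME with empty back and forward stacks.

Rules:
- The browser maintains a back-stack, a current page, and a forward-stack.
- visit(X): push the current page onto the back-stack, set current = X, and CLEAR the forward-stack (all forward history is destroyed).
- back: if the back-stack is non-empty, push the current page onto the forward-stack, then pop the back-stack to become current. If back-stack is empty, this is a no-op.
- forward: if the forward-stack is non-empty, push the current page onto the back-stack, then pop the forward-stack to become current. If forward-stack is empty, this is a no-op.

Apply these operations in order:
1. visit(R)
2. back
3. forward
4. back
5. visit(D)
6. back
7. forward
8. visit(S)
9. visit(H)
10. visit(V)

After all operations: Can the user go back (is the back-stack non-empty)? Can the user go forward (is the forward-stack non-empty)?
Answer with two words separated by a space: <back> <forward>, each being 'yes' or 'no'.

Answer: yes no

Derivation:
After 1 (visit(R)): cur=R back=1 fwd=0
After 2 (back): cur=HOME back=0 fwd=1
After 3 (forward): cur=R back=1 fwd=0
After 4 (back): cur=HOME back=0 fwd=1
After 5 (visit(D)): cur=D back=1 fwd=0
After 6 (back): cur=HOME back=0 fwd=1
After 7 (forward): cur=D back=1 fwd=0
After 8 (visit(S)): cur=S back=2 fwd=0
After 9 (visit(H)): cur=H back=3 fwd=0
After 10 (visit(V)): cur=V back=4 fwd=0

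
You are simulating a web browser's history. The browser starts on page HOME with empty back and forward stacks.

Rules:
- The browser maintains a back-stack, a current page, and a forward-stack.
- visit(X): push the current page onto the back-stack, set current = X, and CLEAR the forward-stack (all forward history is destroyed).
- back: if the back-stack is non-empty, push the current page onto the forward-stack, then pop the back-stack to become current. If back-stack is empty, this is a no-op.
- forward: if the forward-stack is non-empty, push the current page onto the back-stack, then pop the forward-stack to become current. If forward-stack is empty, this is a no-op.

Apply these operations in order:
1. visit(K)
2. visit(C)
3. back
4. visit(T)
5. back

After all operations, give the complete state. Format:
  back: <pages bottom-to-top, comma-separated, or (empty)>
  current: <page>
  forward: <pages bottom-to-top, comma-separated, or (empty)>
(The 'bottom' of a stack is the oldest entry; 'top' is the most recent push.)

After 1 (visit(K)): cur=K back=1 fwd=0
After 2 (visit(C)): cur=C back=2 fwd=0
After 3 (back): cur=K back=1 fwd=1
After 4 (visit(T)): cur=T back=2 fwd=0
After 5 (back): cur=K back=1 fwd=1

Answer: back: HOME
current: K
forward: T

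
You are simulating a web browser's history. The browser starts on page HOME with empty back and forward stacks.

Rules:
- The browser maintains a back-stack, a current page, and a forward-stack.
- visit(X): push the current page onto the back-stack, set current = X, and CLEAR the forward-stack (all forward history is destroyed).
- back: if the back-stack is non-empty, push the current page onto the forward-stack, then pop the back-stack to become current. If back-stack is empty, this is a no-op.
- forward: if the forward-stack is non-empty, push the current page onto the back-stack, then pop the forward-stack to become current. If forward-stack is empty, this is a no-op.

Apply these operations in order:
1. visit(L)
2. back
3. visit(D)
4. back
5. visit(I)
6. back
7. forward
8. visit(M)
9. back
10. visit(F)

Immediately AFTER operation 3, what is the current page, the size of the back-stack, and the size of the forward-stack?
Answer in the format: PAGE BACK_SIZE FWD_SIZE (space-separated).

After 1 (visit(L)): cur=L back=1 fwd=0
After 2 (back): cur=HOME back=0 fwd=1
After 3 (visit(D)): cur=D back=1 fwd=0

D 1 0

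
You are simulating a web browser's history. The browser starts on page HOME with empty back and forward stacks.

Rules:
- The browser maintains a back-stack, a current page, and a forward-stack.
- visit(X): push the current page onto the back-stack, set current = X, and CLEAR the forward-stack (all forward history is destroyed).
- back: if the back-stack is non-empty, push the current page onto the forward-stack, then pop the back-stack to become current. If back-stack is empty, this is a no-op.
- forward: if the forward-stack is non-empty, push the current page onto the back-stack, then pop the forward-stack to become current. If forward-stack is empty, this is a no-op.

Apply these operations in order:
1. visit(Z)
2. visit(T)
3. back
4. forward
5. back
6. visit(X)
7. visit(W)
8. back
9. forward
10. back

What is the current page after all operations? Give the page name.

After 1 (visit(Z)): cur=Z back=1 fwd=0
After 2 (visit(T)): cur=T back=2 fwd=0
After 3 (back): cur=Z back=1 fwd=1
After 4 (forward): cur=T back=2 fwd=0
After 5 (back): cur=Z back=1 fwd=1
After 6 (visit(X)): cur=X back=2 fwd=0
After 7 (visit(W)): cur=W back=3 fwd=0
After 8 (back): cur=X back=2 fwd=1
After 9 (forward): cur=W back=3 fwd=0
After 10 (back): cur=X back=2 fwd=1

Answer: X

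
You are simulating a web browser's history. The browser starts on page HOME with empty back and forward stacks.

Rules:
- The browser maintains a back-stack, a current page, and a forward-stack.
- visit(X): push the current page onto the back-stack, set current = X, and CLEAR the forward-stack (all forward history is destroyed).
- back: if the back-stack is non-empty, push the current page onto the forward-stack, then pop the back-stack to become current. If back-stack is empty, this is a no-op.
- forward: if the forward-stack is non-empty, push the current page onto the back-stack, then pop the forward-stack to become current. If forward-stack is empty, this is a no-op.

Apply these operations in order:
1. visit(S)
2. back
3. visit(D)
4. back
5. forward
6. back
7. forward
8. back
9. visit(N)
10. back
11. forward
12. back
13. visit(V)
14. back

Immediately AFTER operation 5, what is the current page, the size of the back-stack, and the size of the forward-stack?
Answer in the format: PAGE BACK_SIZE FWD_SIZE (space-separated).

After 1 (visit(S)): cur=S back=1 fwd=0
After 2 (back): cur=HOME back=0 fwd=1
After 3 (visit(D)): cur=D back=1 fwd=0
After 4 (back): cur=HOME back=0 fwd=1
After 5 (forward): cur=D back=1 fwd=0

D 1 0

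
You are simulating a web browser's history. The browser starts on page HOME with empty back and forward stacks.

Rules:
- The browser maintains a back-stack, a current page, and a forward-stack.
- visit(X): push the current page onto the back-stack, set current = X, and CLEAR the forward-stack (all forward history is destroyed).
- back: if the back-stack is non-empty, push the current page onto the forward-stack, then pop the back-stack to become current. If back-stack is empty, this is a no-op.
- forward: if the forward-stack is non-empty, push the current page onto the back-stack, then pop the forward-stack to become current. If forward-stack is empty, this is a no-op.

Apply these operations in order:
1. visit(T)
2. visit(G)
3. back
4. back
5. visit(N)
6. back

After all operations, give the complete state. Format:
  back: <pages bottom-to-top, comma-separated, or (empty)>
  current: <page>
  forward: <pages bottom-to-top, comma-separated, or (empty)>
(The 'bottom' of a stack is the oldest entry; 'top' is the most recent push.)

Answer: back: (empty)
current: HOME
forward: N

Derivation:
After 1 (visit(T)): cur=T back=1 fwd=0
After 2 (visit(G)): cur=G back=2 fwd=0
After 3 (back): cur=T back=1 fwd=1
After 4 (back): cur=HOME back=0 fwd=2
After 5 (visit(N)): cur=N back=1 fwd=0
After 6 (back): cur=HOME back=0 fwd=1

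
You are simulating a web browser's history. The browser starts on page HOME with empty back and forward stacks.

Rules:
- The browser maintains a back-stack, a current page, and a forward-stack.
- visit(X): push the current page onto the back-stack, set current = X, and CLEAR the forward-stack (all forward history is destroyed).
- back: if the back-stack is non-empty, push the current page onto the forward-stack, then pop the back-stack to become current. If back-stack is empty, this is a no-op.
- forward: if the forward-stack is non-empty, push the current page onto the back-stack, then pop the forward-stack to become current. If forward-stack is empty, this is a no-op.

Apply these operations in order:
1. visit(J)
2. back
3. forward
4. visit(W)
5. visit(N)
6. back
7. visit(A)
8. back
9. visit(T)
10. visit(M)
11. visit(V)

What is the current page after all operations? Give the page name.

After 1 (visit(J)): cur=J back=1 fwd=0
After 2 (back): cur=HOME back=0 fwd=1
After 3 (forward): cur=J back=1 fwd=0
After 4 (visit(W)): cur=W back=2 fwd=0
After 5 (visit(N)): cur=N back=3 fwd=0
After 6 (back): cur=W back=2 fwd=1
After 7 (visit(A)): cur=A back=3 fwd=0
After 8 (back): cur=W back=2 fwd=1
After 9 (visit(T)): cur=T back=3 fwd=0
After 10 (visit(M)): cur=M back=4 fwd=0
After 11 (visit(V)): cur=V back=5 fwd=0

Answer: V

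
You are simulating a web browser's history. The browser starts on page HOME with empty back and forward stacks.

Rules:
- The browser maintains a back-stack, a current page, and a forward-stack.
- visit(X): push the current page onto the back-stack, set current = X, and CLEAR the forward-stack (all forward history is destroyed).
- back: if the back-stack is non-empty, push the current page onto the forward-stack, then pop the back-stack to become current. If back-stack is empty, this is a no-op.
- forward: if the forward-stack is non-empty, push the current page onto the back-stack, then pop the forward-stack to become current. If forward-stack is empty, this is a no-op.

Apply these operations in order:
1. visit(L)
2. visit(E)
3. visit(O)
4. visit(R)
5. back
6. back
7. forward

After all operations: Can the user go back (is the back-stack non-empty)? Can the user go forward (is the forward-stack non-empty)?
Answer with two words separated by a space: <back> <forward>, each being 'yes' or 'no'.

After 1 (visit(L)): cur=L back=1 fwd=0
After 2 (visit(E)): cur=E back=2 fwd=0
After 3 (visit(O)): cur=O back=3 fwd=0
After 4 (visit(R)): cur=R back=4 fwd=0
After 5 (back): cur=O back=3 fwd=1
After 6 (back): cur=E back=2 fwd=2
After 7 (forward): cur=O back=3 fwd=1

Answer: yes yes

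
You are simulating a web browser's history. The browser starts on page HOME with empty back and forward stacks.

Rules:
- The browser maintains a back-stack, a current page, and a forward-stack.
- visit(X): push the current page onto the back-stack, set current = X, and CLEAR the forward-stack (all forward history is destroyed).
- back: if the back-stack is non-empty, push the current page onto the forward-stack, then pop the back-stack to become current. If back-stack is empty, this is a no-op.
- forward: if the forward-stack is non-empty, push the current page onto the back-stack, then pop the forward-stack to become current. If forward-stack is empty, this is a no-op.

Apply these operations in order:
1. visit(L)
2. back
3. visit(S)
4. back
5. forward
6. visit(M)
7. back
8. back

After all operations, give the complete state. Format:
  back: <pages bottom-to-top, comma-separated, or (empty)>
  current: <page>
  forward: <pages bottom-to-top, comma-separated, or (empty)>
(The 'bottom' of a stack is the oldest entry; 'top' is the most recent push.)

After 1 (visit(L)): cur=L back=1 fwd=0
After 2 (back): cur=HOME back=0 fwd=1
After 3 (visit(S)): cur=S back=1 fwd=0
After 4 (back): cur=HOME back=0 fwd=1
After 5 (forward): cur=S back=1 fwd=0
After 6 (visit(M)): cur=M back=2 fwd=0
After 7 (back): cur=S back=1 fwd=1
After 8 (back): cur=HOME back=0 fwd=2

Answer: back: (empty)
current: HOME
forward: M,S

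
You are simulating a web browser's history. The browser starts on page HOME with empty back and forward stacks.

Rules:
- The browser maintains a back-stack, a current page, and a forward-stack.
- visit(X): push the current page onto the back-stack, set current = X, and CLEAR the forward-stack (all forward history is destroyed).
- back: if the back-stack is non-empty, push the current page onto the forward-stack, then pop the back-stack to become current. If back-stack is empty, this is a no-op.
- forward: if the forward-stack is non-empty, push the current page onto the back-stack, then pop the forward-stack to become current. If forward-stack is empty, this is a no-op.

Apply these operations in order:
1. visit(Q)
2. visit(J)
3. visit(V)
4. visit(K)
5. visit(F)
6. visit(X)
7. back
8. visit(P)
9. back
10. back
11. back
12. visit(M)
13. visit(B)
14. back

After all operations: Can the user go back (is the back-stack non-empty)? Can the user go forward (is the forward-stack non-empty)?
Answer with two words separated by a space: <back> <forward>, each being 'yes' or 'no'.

Answer: yes yes

Derivation:
After 1 (visit(Q)): cur=Q back=1 fwd=0
After 2 (visit(J)): cur=J back=2 fwd=0
After 3 (visit(V)): cur=V back=3 fwd=0
After 4 (visit(K)): cur=K back=4 fwd=0
After 5 (visit(F)): cur=F back=5 fwd=0
After 6 (visit(X)): cur=X back=6 fwd=0
After 7 (back): cur=F back=5 fwd=1
After 8 (visit(P)): cur=P back=6 fwd=0
After 9 (back): cur=F back=5 fwd=1
After 10 (back): cur=K back=4 fwd=2
After 11 (back): cur=V back=3 fwd=3
After 12 (visit(M)): cur=M back=4 fwd=0
After 13 (visit(B)): cur=B back=5 fwd=0
After 14 (back): cur=M back=4 fwd=1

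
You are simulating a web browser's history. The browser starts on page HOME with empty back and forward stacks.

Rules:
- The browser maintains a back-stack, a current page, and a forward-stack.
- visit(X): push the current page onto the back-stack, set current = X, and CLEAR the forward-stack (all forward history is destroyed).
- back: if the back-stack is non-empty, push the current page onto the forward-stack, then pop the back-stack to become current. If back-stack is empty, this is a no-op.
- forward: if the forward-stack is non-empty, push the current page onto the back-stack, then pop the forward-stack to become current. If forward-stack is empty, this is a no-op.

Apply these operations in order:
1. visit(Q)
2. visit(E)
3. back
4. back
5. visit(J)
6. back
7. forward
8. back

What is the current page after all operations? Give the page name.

After 1 (visit(Q)): cur=Q back=1 fwd=0
After 2 (visit(E)): cur=E back=2 fwd=0
After 3 (back): cur=Q back=1 fwd=1
After 4 (back): cur=HOME back=0 fwd=2
After 5 (visit(J)): cur=J back=1 fwd=0
After 6 (back): cur=HOME back=0 fwd=1
After 7 (forward): cur=J back=1 fwd=0
After 8 (back): cur=HOME back=0 fwd=1

Answer: HOME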